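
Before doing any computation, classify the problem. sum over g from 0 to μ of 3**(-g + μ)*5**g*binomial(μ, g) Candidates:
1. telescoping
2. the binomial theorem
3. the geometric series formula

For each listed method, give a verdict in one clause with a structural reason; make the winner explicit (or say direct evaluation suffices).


Method: the binomial theorem — binomial coefficients against complementary powers of 5 and 3: recognize the binomial expansion and resum.
- telescoping — computed from the summand as displayed, the partial sums build up without the pairwise collapse telescoping exploits.
- the binomial theorem — applicable, and directly so.
- the geometric series formula: the ratio of consecutive terms depends on the index.


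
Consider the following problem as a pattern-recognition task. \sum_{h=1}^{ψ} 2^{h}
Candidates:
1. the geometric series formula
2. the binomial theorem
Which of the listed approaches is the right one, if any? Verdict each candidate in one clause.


Verdict: the geometric series formula — each term is 2 times the previous one, so the geometric-series formula applies directly.
- the geometric series formula: applies; the problem has the shape this method handles.
- the binomial theorem — no binomial coefficients pair with matched powers.


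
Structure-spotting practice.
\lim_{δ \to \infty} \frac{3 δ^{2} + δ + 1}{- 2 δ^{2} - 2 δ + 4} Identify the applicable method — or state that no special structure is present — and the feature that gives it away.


Technique: dominant-term comparison — divide through by the highest power of δ; every lower-order term dies and the dominant terms decide the limit. l'Hôpital's at-infinity variant applies to the expression viewed as a single quotient; the leading-term comparison is the direct route.


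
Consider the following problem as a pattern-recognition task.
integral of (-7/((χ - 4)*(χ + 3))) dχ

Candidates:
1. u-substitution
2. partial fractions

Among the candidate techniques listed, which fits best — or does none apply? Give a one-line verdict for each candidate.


Diagnosis: partial fractions — the bottom factors while the top stays lower-degree — split into simple fractions and integrate piece by piece.
- u-substitution: no subexpression of the integrand serves as a whole-integral substitution inner — individual terms may offer their own, but none carries its derivative as a factor of the full integrand; a working change of variable would have to be constructed from outside the expression.
- partial fractions — a fit — the right tool for this form.


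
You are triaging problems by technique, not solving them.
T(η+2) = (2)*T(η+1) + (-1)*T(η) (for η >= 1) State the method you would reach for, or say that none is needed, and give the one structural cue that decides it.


Best approach: the characteristic-root method — fixed numeric weights on consecutive terms and no forcing term added: the root method in its home territory.


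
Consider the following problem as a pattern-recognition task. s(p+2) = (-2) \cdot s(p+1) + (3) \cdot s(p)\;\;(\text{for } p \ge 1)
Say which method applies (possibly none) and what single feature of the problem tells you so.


Technique: the characteristic-root method — the recurrence is linear and homogeneous with constant coefficients, so the ansatz r^p turns it into a polynomial equation for r.


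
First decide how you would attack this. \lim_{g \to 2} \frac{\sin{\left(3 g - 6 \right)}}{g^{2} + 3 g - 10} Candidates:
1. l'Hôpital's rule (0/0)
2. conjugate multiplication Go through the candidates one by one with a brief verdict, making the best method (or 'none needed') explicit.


Best approach: l'Hôpital's rule (0/0) — both numerator and denominator vanish at 2: the genuine 0/0 indeterminate that l'Hôpital exists for. Expanding numerator and denominator to first order gives the same value — the rule automates exactly that.
- l'Hôpital's rule (0/0): yes, a natural case for it.
- conjugate multiplication: multiplying by a conjugate would not remove any indeterminacy here.


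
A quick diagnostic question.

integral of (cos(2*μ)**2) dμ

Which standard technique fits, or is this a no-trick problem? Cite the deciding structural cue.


Verdict: a trigonometric identity — apply power reduction to cos(2*μ)**2; each application halves the trigonometric degree.


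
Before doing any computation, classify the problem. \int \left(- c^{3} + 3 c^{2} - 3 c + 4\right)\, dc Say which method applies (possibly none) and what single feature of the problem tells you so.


Method: no special technique — scan for structure and find none: constant multiples of powers of c, integrate directly.


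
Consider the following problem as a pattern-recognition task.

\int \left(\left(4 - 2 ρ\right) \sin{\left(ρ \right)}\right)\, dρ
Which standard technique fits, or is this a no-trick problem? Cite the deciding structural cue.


Technique: integration by parts — a polynomial 4 - 2 ρ against the kernel \sin{\left(ρ \right)} is the signature bounded-ladder case for integration by parts.


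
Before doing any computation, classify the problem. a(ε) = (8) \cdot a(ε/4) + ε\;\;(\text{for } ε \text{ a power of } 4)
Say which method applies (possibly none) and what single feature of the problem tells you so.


Best approach: the master substitution — the argument contracts 4-fold per step: reindex ε exponentially and solve the linear recurrence in the new index.


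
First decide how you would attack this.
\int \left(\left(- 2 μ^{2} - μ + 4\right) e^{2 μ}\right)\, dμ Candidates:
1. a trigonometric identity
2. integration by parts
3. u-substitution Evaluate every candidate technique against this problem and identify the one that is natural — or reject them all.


Technique: integration by parts — the integrand splits as - 2 μ^{2} - μ + 4 times e^{2 μ} — repeatedly differentiating the polynomial part kills it, which is the parts ladder.
- a trigonometric identity: no sine or cosine appears, so there is nothing for a trigonometric identity to act on.
- integration by parts — applies; the problem has the shape this method handles.
- u-substitution: no subexpression of the integrand serves as a whole-integral substitution inner — individual terms may offer their own, but none carries its derivative as a factor of the full integrand; a working change of variable would have to be constructed from outside the expression.


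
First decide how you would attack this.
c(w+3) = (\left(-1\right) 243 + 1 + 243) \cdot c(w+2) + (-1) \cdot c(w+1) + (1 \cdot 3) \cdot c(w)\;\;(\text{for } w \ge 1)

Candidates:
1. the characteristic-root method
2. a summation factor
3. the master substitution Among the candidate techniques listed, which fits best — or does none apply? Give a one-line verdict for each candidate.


Diagnosis: the characteristic-root method — the recurrence is linear and homogeneous with constant coefficients, so the ansatz r^w turns it into a polynomial equation for r.
- the characteristic-root method — applies; the problem has the shape this method handles.
- a summation factor: a summation factor telescopes one-step recursions; this one carries higher-order memory.
- the master substitution — there is no divide-the-index recursive argument.


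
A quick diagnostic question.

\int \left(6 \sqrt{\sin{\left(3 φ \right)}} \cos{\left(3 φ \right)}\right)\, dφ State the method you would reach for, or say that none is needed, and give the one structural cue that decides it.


Best approach: u-substitution — collected, the integrand has one factor that is, up to a constant, the derivative of an inner expression the rest depends on — substitute for that inner expression.


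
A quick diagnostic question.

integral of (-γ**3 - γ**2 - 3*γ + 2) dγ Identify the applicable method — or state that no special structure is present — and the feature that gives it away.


Best approach: no special technique — scan for structure and find none: constant multiples of powers of γ, integrate directly.


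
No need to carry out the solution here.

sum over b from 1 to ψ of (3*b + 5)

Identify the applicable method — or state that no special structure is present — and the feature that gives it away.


Diagnosis: no special technique — constant-multiple powers of b with no cancellation partners and no common ratio — use the standard power-sum formulas.


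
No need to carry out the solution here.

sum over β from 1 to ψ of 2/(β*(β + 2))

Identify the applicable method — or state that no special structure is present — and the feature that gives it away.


Best approach: telescoping — after splitting 2/(β*(β + 2)) into partial fractions, the pieces are shifted copies of one function and cancel telescopically.


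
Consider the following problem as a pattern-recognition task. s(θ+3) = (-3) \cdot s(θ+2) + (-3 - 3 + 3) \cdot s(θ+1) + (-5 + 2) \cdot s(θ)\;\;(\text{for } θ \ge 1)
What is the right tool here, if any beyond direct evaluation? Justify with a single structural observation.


Technique: the characteristic-root method — no index-dependence in the weights and nothing inhomogeneous: classic characteristic-equation setup.


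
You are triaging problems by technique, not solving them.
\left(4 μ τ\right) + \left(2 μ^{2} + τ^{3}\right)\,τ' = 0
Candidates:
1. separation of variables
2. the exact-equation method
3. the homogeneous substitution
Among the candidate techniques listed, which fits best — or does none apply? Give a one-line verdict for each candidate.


Verdict: the exact-equation method — the cross partial derivatives of 4 μ τ and 2 μ^{2} + τ^{3} agree, so the left side is the total differential of one potential in μ and τ.
- separation of variables — no division isolates the independent variable from the unknown.
- the exact-equation method: applicable, and directly so.
- the homogeneous substitution — the slope changes under joint rescaling, failing the degree-zero test.


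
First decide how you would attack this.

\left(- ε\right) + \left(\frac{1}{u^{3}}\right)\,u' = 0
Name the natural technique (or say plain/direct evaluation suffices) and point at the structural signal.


Best approach: separation of variables — solved for the derivative, the right side splits multiplicatively into a function of each variable alone — divide and integrate each side. One could also solve this as an exact equation; with each coefficient in its own variable, separating is the same work with fewer steps.


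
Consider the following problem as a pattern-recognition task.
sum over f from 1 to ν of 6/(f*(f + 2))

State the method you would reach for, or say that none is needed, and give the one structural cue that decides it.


Technique: telescoping — the denominator's roots in 6/(f*(f + 2)) sit an integer apart: decomposition produces a self-cancelling chain.


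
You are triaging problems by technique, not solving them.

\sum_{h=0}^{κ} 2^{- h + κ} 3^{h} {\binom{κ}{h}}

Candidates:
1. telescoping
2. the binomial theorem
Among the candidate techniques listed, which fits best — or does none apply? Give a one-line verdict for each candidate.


Technique: the binomial theorem — binomial coefficients against complementary powers of 3 and 2: recognize the binomial expansion and resum.
- telescoping: the summand is not presented as a shifted difference — a telescoping rewrite may exist, but the displayed structure does not offer one.
- the binomial theorem: a fit — the right tool for this form.


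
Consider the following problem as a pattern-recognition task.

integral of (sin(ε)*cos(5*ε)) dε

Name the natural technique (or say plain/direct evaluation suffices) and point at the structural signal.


Best approach: a trigonometric identity — the product sin(ε)*cos(5*ε) converts to a sum of single-frequency sinusoids via the product-to-sum identity.


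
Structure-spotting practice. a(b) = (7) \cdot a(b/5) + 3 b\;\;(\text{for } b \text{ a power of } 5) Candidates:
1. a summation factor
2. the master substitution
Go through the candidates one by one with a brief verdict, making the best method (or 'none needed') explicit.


Verdict: the master substitution — the argument contracts 5-fold per step: reindex b exponentially and solve the linear recurrence in the new index.
- a summation factor: the recursion divides its index rather than shifting it — there is no previous-term chain for a summation factor to telescope.
- the master substitution — yes, a natural case for it.


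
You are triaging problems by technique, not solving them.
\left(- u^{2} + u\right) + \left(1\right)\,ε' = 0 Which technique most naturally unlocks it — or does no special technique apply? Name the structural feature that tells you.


Best approach: no special technique — solved for the derivative, ε never appears on the right — this is a direct integration in u, not a differential-equations problem at heart.


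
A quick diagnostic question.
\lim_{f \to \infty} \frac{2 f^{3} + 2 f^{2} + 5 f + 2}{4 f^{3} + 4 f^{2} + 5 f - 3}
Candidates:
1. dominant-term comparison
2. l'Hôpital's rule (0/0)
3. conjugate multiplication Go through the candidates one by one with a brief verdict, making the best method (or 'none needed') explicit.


Diagnosis: dominant-term comparison — divide through by the highest power of f; every lower-order term dies and the dominant terms decide the limit.
- dominant-term comparison — yes, a natural case for it.
- l'Hôpital's rule (0/0): as a single quotient the expression runs to ∞/∞ at the limit point — an at-infinity form of the rule would apply, though the leading-growth comparison is the direct reading.
- conjugate multiplication — rationalization has no target — no divergent radical difference appears.


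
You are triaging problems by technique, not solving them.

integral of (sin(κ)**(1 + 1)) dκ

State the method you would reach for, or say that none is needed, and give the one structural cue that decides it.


Method: a trigonometric identity — sin(κ)**(1 + 1) is the textbook power-reduction case — identities first, antiderivatives second.


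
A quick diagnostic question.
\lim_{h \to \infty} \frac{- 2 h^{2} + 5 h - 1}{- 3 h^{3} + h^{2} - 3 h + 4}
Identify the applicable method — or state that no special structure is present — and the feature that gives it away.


Diagnosis: dominant-term comparison — as h grows, only the highest-degree terms matter — compare leading terms and read the limit off. Viewed as a single quotient this is an ∞/∞ form — an at-infinity application of l'Hôpital's rule would also resolve it; comparing leading growth reads the answer without differentiating.


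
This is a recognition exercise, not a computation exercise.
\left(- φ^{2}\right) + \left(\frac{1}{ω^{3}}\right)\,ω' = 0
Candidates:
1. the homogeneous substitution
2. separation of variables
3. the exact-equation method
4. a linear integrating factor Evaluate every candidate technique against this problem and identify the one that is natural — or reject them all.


Diagnosis: separation of variables — solved for the derivative, the right side factors as φ^{2} times ω^{3} — all φ-dependence separates from all ω-dependence.
- the homogeneous substitution — the slope is not a function of the ratio of the variables alone.
- separation of variables — a fit — the right tool for this form.
- the exact-equation method — with no real cross-dependence between the variables, the exact-equation machinery is a detour rather than the natural reading.
- a linear integrating factor — a nonlinear term in the unknown puts this outside the integrating-factor template.


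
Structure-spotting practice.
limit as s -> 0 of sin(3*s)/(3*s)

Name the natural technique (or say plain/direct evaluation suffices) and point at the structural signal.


Verdict: l'Hôpital's rule (0/0) — plug in 0: top and bottom both hit zero, so differentiate each and retry. One could equally expand both pieces locally and compare leading terms; the rule does that in one stroke.


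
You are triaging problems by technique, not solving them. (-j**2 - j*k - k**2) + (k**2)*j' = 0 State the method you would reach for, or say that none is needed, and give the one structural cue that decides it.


Diagnosis: the homogeneous substitution — solved for the derivative, the right side is unchanged under scaling k and j together — it depends only on the ratio j/k, so substitute a single ratio variable.


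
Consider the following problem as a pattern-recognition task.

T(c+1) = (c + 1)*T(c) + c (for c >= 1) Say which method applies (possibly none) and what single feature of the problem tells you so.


Best approach: a summation factor — with the index-dependent coefficient c + 1, dividing by the cumulative product turns the left side into a pure difference.


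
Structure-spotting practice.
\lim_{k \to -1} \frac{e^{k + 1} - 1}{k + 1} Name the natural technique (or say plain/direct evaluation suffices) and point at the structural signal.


Technique: l'Hôpital's rule (0/0) — both numerator and denominator vanish at -1: the genuine 0/0 indeterminate that l'Hôpital exists for. A local series expansion at the point resolves it as well; the rule is the packaged version of that step.


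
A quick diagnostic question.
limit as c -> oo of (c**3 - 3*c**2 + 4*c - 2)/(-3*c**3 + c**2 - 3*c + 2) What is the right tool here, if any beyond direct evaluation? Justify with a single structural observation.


Verdict: dominant-term comparison — as c grows, only the highest-degree terms matter — compare leading terms and read the limit off. As a single quotient, the ∞/∞ shape would yield to repeated differentiation as well — the growth comparison gets there in one look.


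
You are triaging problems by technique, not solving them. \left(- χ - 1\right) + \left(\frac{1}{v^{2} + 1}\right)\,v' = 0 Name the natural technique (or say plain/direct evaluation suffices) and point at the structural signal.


Verdict: separation of variables — solved for the derivative, the right side splits multiplicatively into a function of each variable alone — divide and integrate each side. One could also solve this as an exact equation; with each coefficient in its own variable, separating is the same work with fewer steps.


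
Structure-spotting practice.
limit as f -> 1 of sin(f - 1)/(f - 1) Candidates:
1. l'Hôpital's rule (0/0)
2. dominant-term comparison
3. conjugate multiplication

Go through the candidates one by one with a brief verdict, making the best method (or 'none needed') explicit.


Diagnosis: l'Hôpital's rule (0/0) — the 0/0 form at 1 is the signature situation for l'Hôpital's rule. A local series expansion at the point resolves it as well; the rule is the packaged version of that step.
- l'Hôpital's rule (0/0) — a fit — the right tool for this form.
- dominant-term comparison — this is not a rational comparison of growth rates at infinity.
- conjugate multiplication: no difference of divergent radicals appears, so rationalizing has nothing to cancel.


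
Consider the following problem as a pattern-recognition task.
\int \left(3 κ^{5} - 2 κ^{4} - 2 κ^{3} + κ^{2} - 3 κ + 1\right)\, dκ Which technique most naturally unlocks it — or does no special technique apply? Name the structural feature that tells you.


Method: no special technique — nothing composite, nothing rational, nothing trigonometric — each constant-multiple power of κ integrates by the power rule alone.


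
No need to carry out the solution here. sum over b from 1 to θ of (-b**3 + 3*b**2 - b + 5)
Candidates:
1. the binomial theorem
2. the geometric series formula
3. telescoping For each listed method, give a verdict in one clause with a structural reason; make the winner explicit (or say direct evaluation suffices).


Technique: no special technique — Faulhaber territory: sum each constant-multiple power of b with its closed-form formula, no trick required.
- the binomial theorem: the summand does not match any term pattern of an expanded binomial power.
- the geometric series formula: consecutive terms are not related by a fixed multiplier.
- telescoping — in the displayed form, no term reappears at a neighboring index to cancel against.


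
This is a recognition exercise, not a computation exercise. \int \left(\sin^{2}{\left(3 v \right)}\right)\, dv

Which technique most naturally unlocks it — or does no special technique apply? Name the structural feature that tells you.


Technique: a trigonometric identity — the even exponent on \sin^{2}{\left(3 v \right)} signals one move: rewrite via cos of the doubled angle.


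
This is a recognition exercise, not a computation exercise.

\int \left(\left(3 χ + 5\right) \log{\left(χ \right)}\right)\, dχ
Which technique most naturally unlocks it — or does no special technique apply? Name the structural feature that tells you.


Technique: integration by parts — logs resist antidifferentiation but differentiate beautifully; pair \log{\left(χ \right)} with the polynomial 3 χ + 5 via parts.


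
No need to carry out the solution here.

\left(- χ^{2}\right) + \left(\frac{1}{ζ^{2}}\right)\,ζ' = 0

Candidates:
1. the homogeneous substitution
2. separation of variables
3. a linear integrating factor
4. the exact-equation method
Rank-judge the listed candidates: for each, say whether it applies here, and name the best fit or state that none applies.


Technique: separation of variables — solved for the derivative, the right side splits multiplicatively into a function of each variable alone — divide and integrate each side.
- the homogeneous substitution: the slope is not a function of the ratio of the variables alone.
- separation of variables — applies; the problem has the shape this method handles.
- a linear integrating factor — a nonlinear term in the unknown puts this outside the integrating-factor template.
- the exact-equation method: the cross-partial test holds only vacuously — each coefficient lives in its own variable, so the exactness machinery reads no structure the split form does not already show.


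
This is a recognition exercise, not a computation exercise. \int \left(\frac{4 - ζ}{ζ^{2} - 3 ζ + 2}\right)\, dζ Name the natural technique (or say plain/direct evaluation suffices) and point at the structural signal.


Best approach: partial fractions — the integrand is a proper rational function and its denominator ζ^{2} - 3 ζ + 2 factors into distinct pieces, so it splits into simple fractions.


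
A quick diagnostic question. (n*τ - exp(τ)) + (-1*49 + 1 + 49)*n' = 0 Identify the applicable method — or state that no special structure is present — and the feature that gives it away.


Technique: a linear integrating factor — the unknown enters only to the first power against a nonzero forcing term — the integrating-factor template applies directly.


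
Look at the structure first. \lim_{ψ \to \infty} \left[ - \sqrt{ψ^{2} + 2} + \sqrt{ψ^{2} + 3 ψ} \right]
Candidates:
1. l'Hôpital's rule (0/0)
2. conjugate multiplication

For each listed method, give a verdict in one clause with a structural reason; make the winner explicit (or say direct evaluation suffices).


Best approach: conjugate multiplication — this difference gives up after one conjugate multiplication — the radical structure cancels against its conjugate.
- l'Hôpital's rule (0/0): no quotient structure at all: the clash is ∞ minus ∞, which rationalizing converts into a tractable ratio.
- conjugate multiplication — applicable, and directly so.


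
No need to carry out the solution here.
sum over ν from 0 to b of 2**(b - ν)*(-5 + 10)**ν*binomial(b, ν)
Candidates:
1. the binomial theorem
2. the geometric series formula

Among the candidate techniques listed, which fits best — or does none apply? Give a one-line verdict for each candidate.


Verdict: the binomial theorem — binomial(b, ν) weighting matched powers of (-5 + 10) and 2 is the expanded form of ((-5 + 10) + 2)^b — fold it back up.
- the binomial theorem — yes — fits the structure here.
- the geometric series formula: the ratio of consecutive terms depends on the index.


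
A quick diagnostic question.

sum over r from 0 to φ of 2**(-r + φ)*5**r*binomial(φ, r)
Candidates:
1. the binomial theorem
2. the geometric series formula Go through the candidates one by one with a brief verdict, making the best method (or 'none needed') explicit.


Best approach: the binomial theorem — binomial coefficients against complementary powers of 5 and 2: recognize the binomial expansion and resum.
- the binomial theorem — yes, a natural case for it.
- the geometric series formula — there is no constant term-to-term ratio.


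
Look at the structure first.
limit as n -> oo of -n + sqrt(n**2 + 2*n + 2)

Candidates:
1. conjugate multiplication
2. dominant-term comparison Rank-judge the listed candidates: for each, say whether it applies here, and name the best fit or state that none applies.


Method: conjugate multiplication — both pieces blow up but their difference is finite; the conjugate trick rationalizes sqrt(n**2 + 2*n + 2) - n.
- conjugate multiplication: a fit — the right tool for this form.
- dominant-term comparison — this limit is not decided by comparing polynomial growth at infinity.


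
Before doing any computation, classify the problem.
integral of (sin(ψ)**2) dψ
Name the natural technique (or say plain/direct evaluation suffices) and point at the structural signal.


Technique: a trigonometric identity — sin(ψ)**2 carries an even exponent — trade it for double-angle cosines before integrating.


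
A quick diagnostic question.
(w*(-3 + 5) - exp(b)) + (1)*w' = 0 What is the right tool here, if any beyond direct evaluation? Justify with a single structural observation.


Method: a linear integrating factor — arrange it as w' + (-3 + 5)·w = (the forcing term) and the integrating factor does the rest.


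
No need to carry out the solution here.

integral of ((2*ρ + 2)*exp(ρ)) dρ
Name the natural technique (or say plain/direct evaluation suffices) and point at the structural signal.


Best approach: integration by parts — differentiate 2*ρ + 2, integrate exp(ρ): each pass lowers the polynomial degree, so parts terminates.


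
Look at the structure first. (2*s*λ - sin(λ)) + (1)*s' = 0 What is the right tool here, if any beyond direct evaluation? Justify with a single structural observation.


Method: a linear integrating factor — linear in the unknown with genuine forcing: multiply through by the exponential of the integrated coefficient and the left side closes into one derivative.


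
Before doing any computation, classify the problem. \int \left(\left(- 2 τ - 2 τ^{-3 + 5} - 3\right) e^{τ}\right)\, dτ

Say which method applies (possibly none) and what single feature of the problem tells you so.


Technique: integration by parts — a polynomial factor (- 2 τ - 2 τ^{-3 + 5} - 3) multiplies e^{τ}; differentiating (- 2 τ - 2 τ^{-3 + 5} - 3) lowers its degree while e^{τ} integrates cleanly, so parts wins.


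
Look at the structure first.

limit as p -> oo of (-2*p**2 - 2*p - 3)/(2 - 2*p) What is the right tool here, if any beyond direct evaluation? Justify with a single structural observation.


Best approach: dominant-term comparison — as p grows, only the highest-degree terms matter — compare leading terms and read the limit off. Viewed as a single quotient this is an ∞/∞ form — an at-infinity application of l'Hôpital's rule would also resolve it; comparing leading growth reads the answer without differentiating.


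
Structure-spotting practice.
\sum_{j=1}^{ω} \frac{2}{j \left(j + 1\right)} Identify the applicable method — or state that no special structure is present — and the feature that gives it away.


Best approach: telescoping — after splitting \frac{2}{j \left(j + 1\right)} into partial fractions, the pieces are shifted copies of one function and cancel telescopically.


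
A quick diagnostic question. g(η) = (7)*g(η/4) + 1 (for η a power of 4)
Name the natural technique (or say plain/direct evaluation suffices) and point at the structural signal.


Verdict: the master substitution — treat m = log base 4 of η as the new clock: one recursion step advances m by one while η scales by 4.


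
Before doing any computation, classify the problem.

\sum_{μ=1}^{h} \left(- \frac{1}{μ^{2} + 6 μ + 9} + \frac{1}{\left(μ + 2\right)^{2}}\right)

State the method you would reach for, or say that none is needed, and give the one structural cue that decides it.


Method: telescoping — spot the paired structure — each term adds \frac{1}{\left(μ + 2\right)^{2}} and subtracts its successor value, which the next term restores: the definition of a telescoping chain.


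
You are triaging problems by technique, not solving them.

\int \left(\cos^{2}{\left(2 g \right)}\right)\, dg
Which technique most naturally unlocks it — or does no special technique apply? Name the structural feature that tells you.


Diagnosis: a trigonometric identity — \cos^{2}{\left(2 g \right)} calls for power reduction: rewrite via double angles before any antiderivative is attempted.


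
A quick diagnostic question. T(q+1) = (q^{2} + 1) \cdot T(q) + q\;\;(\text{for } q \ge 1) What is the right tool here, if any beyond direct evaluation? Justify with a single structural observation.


Diagnosis: a summation factor — one step of memory with a weight q^{2} + 1 that changes as the index grows — the summation-factor construction is built for this.


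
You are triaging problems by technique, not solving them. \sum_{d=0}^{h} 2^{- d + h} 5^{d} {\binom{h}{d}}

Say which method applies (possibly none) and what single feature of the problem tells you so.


Best approach: the binomial theorem — binomial coefficients against complementary powers of 5 and 2: recognize the binomial expansion and resum.


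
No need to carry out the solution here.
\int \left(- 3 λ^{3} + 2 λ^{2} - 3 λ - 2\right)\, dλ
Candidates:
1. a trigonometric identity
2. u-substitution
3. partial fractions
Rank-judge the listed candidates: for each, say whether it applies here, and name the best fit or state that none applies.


Best approach: no special technique — scan for structure and find none: constant multiples of powers of λ, integrate directly.
- a trigonometric identity — there is no trigonometric structure at all — the integrand carries no sine or cosine to rewrite.
- u-substitution — no substitution does more than relabel what direct integration already handles.
- partial fractions: there is no rational-function structure to decompose.


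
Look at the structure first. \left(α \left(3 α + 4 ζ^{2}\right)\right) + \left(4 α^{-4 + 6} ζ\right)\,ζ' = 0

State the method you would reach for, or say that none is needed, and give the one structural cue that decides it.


Method: the exact-equation method — equality of cross partials is the green light — assemble the potential function term by term.


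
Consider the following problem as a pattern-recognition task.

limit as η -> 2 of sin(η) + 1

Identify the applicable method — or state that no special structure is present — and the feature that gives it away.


Best approach: no special technique — no zero denominators, no indeterminate clash at 2 — substitute and read off the value.


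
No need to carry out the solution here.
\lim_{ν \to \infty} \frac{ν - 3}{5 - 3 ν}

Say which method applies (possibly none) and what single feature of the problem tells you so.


Technique: dominant-term comparison — growth-rate triage: the leading powers of ν decide the limit, everything else is noise. l'Hôpital's at-infinity variant applies to the expression viewed as a single quotient; the leading-term comparison is the direct route.


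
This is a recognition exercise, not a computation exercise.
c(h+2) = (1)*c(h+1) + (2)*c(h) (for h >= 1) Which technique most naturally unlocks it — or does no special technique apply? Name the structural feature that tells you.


Technique: the characteristic-root method — fixed numeric weights on consecutive terms and no forcing term added: the root method in its home territory.


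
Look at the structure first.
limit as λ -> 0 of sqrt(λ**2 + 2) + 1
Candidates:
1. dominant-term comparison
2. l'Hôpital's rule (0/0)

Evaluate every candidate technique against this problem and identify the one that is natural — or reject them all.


Technique: no special technique — no denominator vanishes and nothing blows up at 0: direct substitution is the whole computation.
- dominant-term comparison: no ranking of term growth rates resolves the limit here.
- l'Hôpital's rule (0/0) — substituting the point gives a finite value outright — there is no indeterminate clash to repair.


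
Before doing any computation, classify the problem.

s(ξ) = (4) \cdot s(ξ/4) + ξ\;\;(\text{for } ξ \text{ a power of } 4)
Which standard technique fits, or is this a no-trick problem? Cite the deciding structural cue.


Method: the master substitution — the argument contracts 4-fold per step: reindex ξ exponentially and solve the linear recurrence in the new index.


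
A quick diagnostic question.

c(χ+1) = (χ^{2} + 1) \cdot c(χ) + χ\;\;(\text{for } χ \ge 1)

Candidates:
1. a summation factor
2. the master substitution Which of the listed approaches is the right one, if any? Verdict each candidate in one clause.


Diagnosis: a summation factor — an index-dependent multiplier χ^{2} + 1 rules out characteristic roots; a summation factor converts it to a pure difference.
- a summation factor: applicable, and directly so.
- the master substitution — this is shift-type recursion, outside the divide-and-conquer template.


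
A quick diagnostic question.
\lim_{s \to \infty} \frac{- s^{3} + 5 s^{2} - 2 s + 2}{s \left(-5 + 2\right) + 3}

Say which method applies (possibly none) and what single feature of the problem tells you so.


Verdict: dominant-term comparison — at large s only the top-degree terms survive; compare the leading terms and the limit falls out. Viewed as a single quotient this is an ∞/∞ form — an at-infinity application of l'Hôpital's rule would also resolve it; comparing leading growth reads the answer without differentiating.


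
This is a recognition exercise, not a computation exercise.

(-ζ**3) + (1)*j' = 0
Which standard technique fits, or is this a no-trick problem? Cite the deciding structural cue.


Diagnosis: no special technique — solved for the derivative, no j appears — this is antidifferentiation in ζ wearing ODE clothing.


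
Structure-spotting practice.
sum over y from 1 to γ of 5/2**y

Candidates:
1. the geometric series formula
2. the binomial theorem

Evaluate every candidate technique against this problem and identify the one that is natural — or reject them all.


Verdict: the geometric series formula — consecutive terms stand in a fixed index-free ratio — the geometric sum formula closes it.
- the geometric series formula — applies; the problem has the shape this method handles.
- the binomial theorem: there is no pair of bases whose matched powers would reassemble into a single binomial power.


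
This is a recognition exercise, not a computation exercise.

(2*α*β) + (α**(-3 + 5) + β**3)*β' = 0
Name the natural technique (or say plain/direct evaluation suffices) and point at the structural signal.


Diagnosis: the exact-equation method — because the two cross partials coincide, the form is conservative as written — recover its potential in (α, β).


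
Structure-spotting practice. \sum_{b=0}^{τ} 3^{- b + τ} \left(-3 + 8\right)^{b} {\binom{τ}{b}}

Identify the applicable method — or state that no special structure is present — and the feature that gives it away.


Verdict: the binomial theorem — the summand is term b of a binomial expansion in (-3 + 8) and 3; the whole sum is a single power.


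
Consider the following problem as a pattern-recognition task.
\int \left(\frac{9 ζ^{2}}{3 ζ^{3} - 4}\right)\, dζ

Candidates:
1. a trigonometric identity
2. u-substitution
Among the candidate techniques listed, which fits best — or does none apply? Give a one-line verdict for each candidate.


Best approach: u-substitution — everything non-trivial happens through the inner expression 3 ζ^{3} - 4, and its derivative accounts for the remaining factor up to a constant, so set u = 3 ζ^{3} - 4.
- a trigonometric identity: no sine or cosine appears, so there is nothing for a trigonometric identity to act on.
- u-substitution: yes, a natural case for it.


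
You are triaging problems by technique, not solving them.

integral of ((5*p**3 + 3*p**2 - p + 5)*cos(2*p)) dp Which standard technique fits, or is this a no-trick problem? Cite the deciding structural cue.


Technique: integration by parts — a polynomial factor 5*p**3 + 3*p**2 - p + 5 multiplies cos(2*p); differentiating 5*p**3 + 3*p**2 - p + 5 lowers its degree while cos(2*p) integrates cleanly, so parts wins.


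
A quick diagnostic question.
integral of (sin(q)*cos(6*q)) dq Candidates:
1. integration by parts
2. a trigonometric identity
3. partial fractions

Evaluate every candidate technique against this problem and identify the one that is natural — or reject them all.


Diagnosis: a trigonometric identity — apply product-to-sum to sin(q)*cos(6*q): two clean single-angle terms replace one awkward product.
- integration by parts — not the fit here: there is no polynomial factor to ladder down — parts can still close the trigonometric product by recursion, though the identity rewrite is the direct route.
- a trigonometric identity: applicable, and directly so.
- partial fractions — the expression is not a ratio of polynomials that decomposes further.


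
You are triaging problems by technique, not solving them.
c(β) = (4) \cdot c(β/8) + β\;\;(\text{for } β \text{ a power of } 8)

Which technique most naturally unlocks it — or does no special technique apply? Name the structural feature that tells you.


Method: the master substitution — treat m = log base 8 of β as the new clock: one recursion step advances m by one while β scales by 8.


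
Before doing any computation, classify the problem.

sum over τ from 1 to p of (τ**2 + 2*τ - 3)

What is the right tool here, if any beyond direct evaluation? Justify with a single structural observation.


Technique: no special technique — no cancellation, no constant ratio, no binomial weights — just polynomial terms summed directly.


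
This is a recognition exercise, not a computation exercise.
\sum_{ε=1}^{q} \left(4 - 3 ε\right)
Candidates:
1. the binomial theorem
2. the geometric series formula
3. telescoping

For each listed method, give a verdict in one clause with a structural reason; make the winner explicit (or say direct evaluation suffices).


Best approach: no special technique — recognize the absence of structure: constant-multiple powers of ε summed plainly, no special method required.
- the binomial theorem: there is no pair of bases whose matched powers would reassemble into a single binomial power.
- the geometric series formula — there is no constant term-to-term ratio.
- telescoping: in the displayed form, no term reappears at a neighboring index to cancel against.


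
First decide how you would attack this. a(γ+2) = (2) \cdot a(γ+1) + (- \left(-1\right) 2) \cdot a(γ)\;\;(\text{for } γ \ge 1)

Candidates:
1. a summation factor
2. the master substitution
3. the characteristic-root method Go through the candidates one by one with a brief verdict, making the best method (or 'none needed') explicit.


Diagnosis: the characteristic-root method — the recurrence is linear and homogeneous with constant coefficients, so the ansatz r^γ turns it into a polynomial equation for r.
- a summation factor: the recurrence reaches back more than one step, outside the first-order family a summation factor normalizes.
- the master substitution — the recursive argument is a shift of the index, not a fixed fraction of it.
- the characteristic-root method — applicable, and directly so.
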